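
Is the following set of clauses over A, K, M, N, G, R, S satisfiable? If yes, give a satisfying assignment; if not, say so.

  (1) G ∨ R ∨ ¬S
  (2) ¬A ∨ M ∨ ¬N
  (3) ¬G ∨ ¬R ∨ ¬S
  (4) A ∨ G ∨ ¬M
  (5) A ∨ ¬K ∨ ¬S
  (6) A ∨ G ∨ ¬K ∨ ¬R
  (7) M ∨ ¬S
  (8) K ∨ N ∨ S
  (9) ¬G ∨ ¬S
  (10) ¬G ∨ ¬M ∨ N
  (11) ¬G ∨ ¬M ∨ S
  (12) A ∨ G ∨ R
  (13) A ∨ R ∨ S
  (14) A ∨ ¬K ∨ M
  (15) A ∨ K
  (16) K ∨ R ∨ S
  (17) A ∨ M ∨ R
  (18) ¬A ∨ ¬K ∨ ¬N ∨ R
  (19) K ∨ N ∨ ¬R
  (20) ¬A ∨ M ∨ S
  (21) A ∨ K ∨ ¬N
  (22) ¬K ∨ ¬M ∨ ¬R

Set A = True.
Set K = False.
Set M = True.
Try N = False:
  (K ∨ N ∨ S) forces S = True.
  (¬G ∨ ¬S) forces G = False.
  (G ∨ R ∨ ¬S) forces R = True.
  clause (K ∨ N ∨ ¬R) is falsified — backtrack.
So N = True.
Set G = False.
Set R = True.
Set S = True.
All clauses satisfied.

A = True; K = False; M = True; N = True; G = False; R = True; S = True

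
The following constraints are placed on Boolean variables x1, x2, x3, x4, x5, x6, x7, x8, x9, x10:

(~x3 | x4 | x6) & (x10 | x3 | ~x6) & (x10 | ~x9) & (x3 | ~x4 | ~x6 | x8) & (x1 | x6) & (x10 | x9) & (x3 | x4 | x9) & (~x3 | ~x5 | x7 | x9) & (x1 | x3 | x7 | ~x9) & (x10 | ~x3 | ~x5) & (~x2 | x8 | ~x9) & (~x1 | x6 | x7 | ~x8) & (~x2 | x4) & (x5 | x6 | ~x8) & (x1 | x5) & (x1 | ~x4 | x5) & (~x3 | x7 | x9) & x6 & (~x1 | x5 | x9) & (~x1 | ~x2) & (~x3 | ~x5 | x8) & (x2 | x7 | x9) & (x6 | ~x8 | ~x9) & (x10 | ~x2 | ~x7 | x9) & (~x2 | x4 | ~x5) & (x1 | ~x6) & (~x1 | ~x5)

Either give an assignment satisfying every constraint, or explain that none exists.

x1 = True; x2 = False; x3 = False; x4 = False; x5 = False; x6 = True; x7 = False; x8 = True; x9 = True; x10 = True

Unit clause (x6) forces x6 = True.
In (x1 | ~x6) only x1 is left, so x1 = True.
In (~x1 | ~x5) only ~x5 is left, so x5 = False.
In (~x1 | x5 | x9) only x9 is left, so x9 = True.
In (~x1 | ~x2) only ~x2 is left, so x2 = False.
In (x10 | ~x9) only x10 is left, so x10 = True.
Set x3 = False.
Set x4 = False.
Set x7 = False.
Set x8 = True.
All clauses satisfied.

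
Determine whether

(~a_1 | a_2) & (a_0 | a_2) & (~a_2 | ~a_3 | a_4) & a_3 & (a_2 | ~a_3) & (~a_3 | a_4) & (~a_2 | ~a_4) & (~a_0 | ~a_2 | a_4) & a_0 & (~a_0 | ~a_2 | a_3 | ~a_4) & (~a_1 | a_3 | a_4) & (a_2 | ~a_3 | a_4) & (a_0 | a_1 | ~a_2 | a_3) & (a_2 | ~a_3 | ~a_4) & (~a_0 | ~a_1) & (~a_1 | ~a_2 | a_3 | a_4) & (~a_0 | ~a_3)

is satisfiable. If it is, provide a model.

The formula is unsatisfiable.

Case a_0 = True:
  (a_3) forces a_3 = True.
  Clause (~a_0 | ~a_3) is falsified — contradiction.
Case a_0 = False:
  Clause (a_0) is falsified — contradiction.
Both cases fail, so the formula is unsatisfiable.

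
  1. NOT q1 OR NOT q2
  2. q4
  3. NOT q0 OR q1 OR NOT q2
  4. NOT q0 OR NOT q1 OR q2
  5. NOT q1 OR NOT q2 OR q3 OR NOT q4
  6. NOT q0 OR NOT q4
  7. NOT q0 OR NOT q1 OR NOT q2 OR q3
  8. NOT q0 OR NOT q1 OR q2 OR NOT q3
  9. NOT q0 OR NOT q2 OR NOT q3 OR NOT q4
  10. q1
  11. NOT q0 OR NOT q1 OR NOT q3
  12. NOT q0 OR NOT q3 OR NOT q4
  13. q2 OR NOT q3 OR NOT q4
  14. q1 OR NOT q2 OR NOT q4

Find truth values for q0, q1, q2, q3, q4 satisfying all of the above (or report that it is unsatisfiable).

q0 = False, q1 = True, q2 = False, q3 = False, q4 = True

Unit clause (q4) forces q4 = True.
In (NOT q0 OR NOT q4) only NOT q0 is left, so q0 = False.
Unit clause (q1) forces q1 = True.
In (NOT q1 OR NOT q2) only NOT q2 is left, so q2 = False.
In (q2 OR NOT q3 OR NOT q4) only NOT q3 is left, so q3 = False.
All clauses satisfied.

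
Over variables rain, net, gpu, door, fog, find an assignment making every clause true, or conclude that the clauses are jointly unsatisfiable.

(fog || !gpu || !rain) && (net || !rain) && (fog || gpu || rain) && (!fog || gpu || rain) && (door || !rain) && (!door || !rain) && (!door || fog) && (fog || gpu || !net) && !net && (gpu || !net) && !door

rain = False, net = False, gpu = True, door = False, fog = True

Unit clause (!net) forces net = False.
Unit clause (!door) forces door = False.
In (net || !rain) only !rain is left, so rain = False.
Try gpu = False:
  (fog || gpu || rain) forces fog = True.
  clause (!fog || gpu || rain) is falsified — backtrack.
So gpu = True.
Set fog = True.
All clauses satisfied.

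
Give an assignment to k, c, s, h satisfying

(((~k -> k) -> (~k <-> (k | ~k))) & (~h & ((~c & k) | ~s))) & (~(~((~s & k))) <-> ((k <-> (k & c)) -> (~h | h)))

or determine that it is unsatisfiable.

Unsatisfiable — no assignment works.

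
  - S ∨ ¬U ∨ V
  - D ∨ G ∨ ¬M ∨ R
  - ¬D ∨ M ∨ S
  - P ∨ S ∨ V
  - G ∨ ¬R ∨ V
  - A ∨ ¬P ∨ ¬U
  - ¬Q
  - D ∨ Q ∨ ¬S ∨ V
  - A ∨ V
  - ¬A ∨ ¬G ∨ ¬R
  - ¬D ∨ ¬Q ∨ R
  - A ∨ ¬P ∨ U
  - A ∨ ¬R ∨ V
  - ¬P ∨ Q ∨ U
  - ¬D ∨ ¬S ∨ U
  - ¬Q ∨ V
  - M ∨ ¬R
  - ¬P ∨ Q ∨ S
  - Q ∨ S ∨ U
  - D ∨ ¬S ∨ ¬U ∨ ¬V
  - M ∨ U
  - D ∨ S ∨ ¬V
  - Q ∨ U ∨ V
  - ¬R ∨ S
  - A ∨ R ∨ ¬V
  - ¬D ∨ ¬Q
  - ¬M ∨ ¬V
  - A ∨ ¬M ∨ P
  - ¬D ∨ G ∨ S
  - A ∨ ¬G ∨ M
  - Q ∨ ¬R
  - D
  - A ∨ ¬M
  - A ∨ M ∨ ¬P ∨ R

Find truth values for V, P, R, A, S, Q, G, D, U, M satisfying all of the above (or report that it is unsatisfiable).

Unit clause (¬Q) forces Q = False.
In (Q ∨ ¬R) only ¬R is left, so R = False.
Unit clause (D) forces D = True.
Set V = False.
  then (A ∨ V) forces A = True.
  then (Q ∨ U ∨ V) forces U = True.
  then (S ∨ ¬U ∨ V) forces S = True.
Set P = True.
Set G = False.
Set M = False.
All clauses satisfied.

V = False, P = True, R = False, A = True, S = True, Q = False, G = False, D = True, U = True, M = False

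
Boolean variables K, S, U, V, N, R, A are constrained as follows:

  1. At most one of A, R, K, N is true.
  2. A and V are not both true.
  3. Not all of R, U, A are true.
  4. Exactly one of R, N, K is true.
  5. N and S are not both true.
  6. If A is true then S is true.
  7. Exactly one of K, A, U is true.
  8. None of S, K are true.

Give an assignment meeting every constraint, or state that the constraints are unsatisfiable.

K: False, S: False, U: True, V: True, N: False, R: True, A: False

  (1) {A, R, K, N}: 1 true — at most one ✓
  (2) A=F, V=T — not both ✓
  (3) {R, U, A}: 2/3 true — not all ✓
  (4) {R, N, K}: 1 true — exactly one ✓
  (5) N=F, S=F — not both ✓
  (6) A=F ⇒ S: vacuous ✓
  (7) {K, A, U}: 1 true — exactly one ✓
  (8) {S, K}: 0 true — none ✓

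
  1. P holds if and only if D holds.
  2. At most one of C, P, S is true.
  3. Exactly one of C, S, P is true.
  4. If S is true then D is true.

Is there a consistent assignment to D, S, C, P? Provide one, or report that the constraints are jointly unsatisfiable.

D=T; S=F; C=F; P=T

  (1) P=T, D=T — same ✓
  (2) {C, P, S}: 1 true — at most one ✓
  (3) {C, S, P}: 1 true — exactly one ✓
  (4) S=F ⇒ D: vacuous ✓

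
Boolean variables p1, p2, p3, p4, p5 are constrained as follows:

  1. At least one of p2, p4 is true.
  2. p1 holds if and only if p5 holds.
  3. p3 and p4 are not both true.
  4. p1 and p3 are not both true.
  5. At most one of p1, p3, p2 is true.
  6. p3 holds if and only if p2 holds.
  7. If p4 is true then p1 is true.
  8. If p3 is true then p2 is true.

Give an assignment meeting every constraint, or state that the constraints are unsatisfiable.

p1 = True, p2 = False, p3 = False, p4 = True, p5 = True

  (1) {p2, p4}: 1 true — at least one ✓
  (2) p1=T, p5=T — same ✓
  (3) p3=F, p4=T — not both ✓
  (4) p1=T, p3=F — not both ✓
  (5) {p1, p3, p2}: 1 true — at most one ✓
  (6) p3=F, p2=F — same ✓
  (7) p4=T ⇒ p1: T ✓
  (8) p3=F ⇒ p2: vacuous ✓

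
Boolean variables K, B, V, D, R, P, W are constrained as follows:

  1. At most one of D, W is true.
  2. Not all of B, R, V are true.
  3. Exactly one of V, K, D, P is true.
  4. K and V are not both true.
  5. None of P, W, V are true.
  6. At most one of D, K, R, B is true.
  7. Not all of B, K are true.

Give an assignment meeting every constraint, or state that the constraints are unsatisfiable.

K = True, B = False, V = False, D = False, R = False, P = False, W = False

  (1) {D, W}: 0 true — at most one ✓
  (2) {B, R, V}: 0/3 true — not all ✓
  (3) {V, K, D, P}: 1 true — exactly one ✓
  (4) K=T, V=F — not both ✓
  (5) {P, W, V}: 0 true — none ✓
  (6) {D, K, R, B}: 1 true — at most one ✓
  (7) {B, K}: 1/2 true — not all ✓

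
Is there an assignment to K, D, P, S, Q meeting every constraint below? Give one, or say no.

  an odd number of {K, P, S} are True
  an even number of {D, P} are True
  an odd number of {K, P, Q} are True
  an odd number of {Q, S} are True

Unsatisfiable — no assignment works.

Adding constraints 1, 3, 4 mod 2: every variable appears an even number of times on the left, so the left side is 0.
But the right sides sum to 1 (mod 2). 0 ≠ 1 — the system is inconsistent.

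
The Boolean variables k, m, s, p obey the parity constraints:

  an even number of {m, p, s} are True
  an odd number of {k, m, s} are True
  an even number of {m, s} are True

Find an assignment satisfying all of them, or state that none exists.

k=T, m=T, s=T, p=F

{m, p, s}: 2 true → even ✓
{k, m, s}: 3 true → odd ✓
{m, s}: 2 true → even ✓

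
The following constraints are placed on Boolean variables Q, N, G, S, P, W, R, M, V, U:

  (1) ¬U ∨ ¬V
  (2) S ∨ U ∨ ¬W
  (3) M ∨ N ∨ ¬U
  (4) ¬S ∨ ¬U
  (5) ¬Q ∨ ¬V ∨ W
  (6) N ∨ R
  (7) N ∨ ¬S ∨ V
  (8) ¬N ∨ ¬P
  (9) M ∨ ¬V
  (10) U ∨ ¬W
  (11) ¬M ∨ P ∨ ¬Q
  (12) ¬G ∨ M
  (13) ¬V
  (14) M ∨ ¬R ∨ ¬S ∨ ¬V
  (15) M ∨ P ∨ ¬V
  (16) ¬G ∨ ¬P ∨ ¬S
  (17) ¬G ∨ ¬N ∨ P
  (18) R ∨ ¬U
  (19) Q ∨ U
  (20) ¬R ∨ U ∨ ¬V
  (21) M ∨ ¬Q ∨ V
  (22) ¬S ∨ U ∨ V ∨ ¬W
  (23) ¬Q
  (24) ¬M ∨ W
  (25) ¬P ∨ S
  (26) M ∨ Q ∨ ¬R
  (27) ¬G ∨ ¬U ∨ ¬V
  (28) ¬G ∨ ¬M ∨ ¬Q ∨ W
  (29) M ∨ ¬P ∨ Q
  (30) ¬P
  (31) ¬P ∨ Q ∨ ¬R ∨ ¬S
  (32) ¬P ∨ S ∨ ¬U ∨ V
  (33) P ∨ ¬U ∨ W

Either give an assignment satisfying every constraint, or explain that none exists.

Q = False; N = False; G = True; S = False; P = False; W = True; R = True; M = True; V = False; U = True

Unit clause (¬V) forces V = False.
Unit clause (¬Q) forces Q = False.
Unit clause (¬P) forces P = False.
In (Q ∨ U) only U is left, so U = True.
In (P ∨ ¬U ∨ W) only W is left, so W = True.
In (¬S ∨ ¬U) only ¬S is left, so S = False.
In (R ∨ ¬U) only R is left, so R = True.
In (M ∨ Q ∨ ¬R) only M is left, so M = True.
Set N = False.
Set G = True.
All clauses satisfied.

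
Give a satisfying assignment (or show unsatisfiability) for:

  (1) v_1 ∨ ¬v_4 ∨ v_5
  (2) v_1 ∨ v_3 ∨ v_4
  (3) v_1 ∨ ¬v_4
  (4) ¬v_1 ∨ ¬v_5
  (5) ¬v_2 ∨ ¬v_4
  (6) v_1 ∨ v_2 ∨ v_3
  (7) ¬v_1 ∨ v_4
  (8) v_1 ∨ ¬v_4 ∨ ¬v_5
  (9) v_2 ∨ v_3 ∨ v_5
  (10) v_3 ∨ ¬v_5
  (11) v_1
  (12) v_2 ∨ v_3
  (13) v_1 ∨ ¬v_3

v_1: True; v_2: False; v_3: True; v_4: True; v_5: False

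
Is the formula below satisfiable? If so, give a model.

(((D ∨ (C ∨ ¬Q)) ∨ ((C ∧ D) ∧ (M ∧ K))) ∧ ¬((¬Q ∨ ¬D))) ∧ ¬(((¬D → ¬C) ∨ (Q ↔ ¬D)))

UNSATISFIABLE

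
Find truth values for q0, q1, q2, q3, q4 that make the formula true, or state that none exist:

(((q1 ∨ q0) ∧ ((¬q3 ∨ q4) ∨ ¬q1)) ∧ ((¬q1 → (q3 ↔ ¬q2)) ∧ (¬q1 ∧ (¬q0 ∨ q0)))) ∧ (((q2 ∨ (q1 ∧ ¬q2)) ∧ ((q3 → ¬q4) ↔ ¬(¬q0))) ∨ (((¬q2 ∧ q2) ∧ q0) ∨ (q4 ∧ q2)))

q0: True, q1: False, q2: True, q3: False, q4: True

  ((q1 ∨ q0) ∧ ((¬q3 ∨ q4) ∨ ¬q1)) ∧ ((¬q1 → (q3 ↔ ¬q2)) ∧ (¬q1 ∧ (¬q0 ∨ q0))) = True
    (q1 ∨ q0) ∧ ((¬q3 ∨ q4) ∨ ¬q1) = True
      q1 ∨ q0 = True
      (¬q3 ∨ q4) ∨ ¬q1 = True
        ¬q3 ∨ q4 = True
          ¬q3 = True
        ¬q1 = True
    (¬q1 → (q3 ↔ ¬q2)) ∧ (¬q1 ∧ (¬q0 ∨ q0)) = True
      ¬q1 → (q3 ↔ ¬q2) = True
        ¬q1 = True
        q3 ↔ ¬q2 = True
          ¬q2 = False
      ¬q1 ∧ (¬q0 ∨ q0) = True
        ¬q1 = True
        ¬q0 ∨ q0 = True
          ¬q0 = False
  ((q2 ∨ (q1 ∧ ¬q2)) ∧ ((q3 → ¬q4) ↔ ¬(¬q0))) ∨ (((¬q2 ∧ q2) ∧ q0) ∨ (q4 ∧ q2)) = True
    (q2 ∨ (q1 ∧ ¬q2)) ∧ ((q3 → ¬q4) ↔ ¬(¬q0)) = True
      q2 ∨ (q1 ∧ ¬q2) = True
        q1 ∧ ¬q2 = False
          ¬q2 = False
      (q3 → ¬q4) ↔ ¬(¬q0) = True
        q3 → ¬q4 = True
          ¬q4 = False
        ¬(¬q0) = True
          ¬q0 = False
    ((¬q2 ∧ q2) ∧ q0) ∨ (q4 ∧ q2) = True
      (¬q2 ∧ q2) ∧ q0 = False
        ¬q2 ∧ q2 = False
          ¬q2 = False
      q4 ∧ q2 = True
Both conjuncts True, so the formula holds.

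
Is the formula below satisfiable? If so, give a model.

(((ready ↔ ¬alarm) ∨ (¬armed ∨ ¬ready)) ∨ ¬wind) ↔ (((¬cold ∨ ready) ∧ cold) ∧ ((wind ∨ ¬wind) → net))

cold=T, ready=T, armed=T, wind=T, alarm=T, net=F

  (((ready ↔ ¬alarm) ∨ (¬armed ∨ ¬ready)) ∨ ¬wind) ↔ (((¬cold ∨ ready) ∧ cold) ∧ ((wind ∨ ¬wind) → net)) = True
    ((ready ↔ ¬alarm) ∨ (¬armed ∨ ¬ready)) ∨ ¬wind = False
      (ready ↔ ¬alarm) ∨ (¬armed ∨ ¬ready) = False
        ready ↔ ¬alarm = False
          ¬alarm = False
        ¬armed ∨ ¬ready = False
          ¬armed = False
          ¬ready = False
      ¬wind = False
    ((¬cold ∨ ready) ∧ cold) ∧ ((wind ∨ ¬wind) → net) = False
      (¬cold ∨ ready) ∧ cold = True
        ¬cold ∨ ready = True
          ¬cold = False
      (wind ∨ ¬wind) → net = False
        wind ∨ ¬wind = True
          ¬wind = False
The formula evaluates to True.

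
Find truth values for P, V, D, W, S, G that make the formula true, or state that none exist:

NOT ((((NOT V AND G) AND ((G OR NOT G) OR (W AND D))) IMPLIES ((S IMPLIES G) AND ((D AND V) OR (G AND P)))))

P = False, V = False, D = False, W = False, S = True, G = True

  NOT ((((NOT V AND G) AND ((G OR NOT G) OR (W AND D))) IMPLIES ((S IMPLIES G) AND ((D AND V) OR (G AND P))))) = True
    ((NOT V AND G) AND ((G OR NOT G) OR (W AND D))) IMPLIES ((S IMPLIES G) AND ((D AND V) OR (G AND P))) = False
      (NOT V AND G) AND ((G OR NOT G) OR (W AND D)) = True
        NOT V AND G = True
          NOT V = True
        (G OR NOT G) OR (W AND D) = True
          G OR NOT G = True
            NOT G = False
          W AND D = False
      (S IMPLIES G) AND ((D AND V) OR (G AND P)) = False
        S IMPLIES G = True
        (D AND V) OR (G AND P) = False
          D AND V = False
          G AND P = False
The formula evaluates to True.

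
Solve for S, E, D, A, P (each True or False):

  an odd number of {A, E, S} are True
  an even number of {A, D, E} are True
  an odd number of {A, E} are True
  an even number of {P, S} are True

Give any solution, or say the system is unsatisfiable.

S=F, E=T, D=T, A=F, P=F

{A, E, S}: 1 true → odd ✓
{A, D, E}: 2 true → even ✓
{A, E}: 1 true → odd ✓
{P, S}: 0 true → even ✓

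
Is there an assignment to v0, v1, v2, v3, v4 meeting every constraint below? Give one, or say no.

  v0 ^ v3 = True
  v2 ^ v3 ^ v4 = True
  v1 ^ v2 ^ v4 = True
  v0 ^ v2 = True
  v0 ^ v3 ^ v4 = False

v0 = True; v1 = False; v2 = False; v3 = False; v4 = True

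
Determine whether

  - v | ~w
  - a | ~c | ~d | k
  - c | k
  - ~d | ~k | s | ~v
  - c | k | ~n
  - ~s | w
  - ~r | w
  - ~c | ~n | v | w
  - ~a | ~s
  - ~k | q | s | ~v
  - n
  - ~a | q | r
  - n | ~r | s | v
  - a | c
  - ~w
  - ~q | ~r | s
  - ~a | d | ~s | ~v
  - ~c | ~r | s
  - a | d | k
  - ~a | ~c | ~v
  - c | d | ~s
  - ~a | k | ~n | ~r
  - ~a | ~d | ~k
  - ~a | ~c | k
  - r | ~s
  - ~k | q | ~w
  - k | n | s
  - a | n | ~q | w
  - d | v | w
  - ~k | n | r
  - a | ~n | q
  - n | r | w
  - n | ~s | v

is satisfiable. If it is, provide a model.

c = False, a = True, n = True, q = True, k = True, s = False, d = False, r = False, w = False, v = True

Unit clause (n) forces n = True.
Unit clause (~w) forces w = False.
In (~s | w) only ~s is left, so s = False.
In (~r | w) only ~r is left, so r = False.
Set c = False.
  then (c | k) forces k = True.
  then (a | c) forces a = True.
  then (~a | ~d | ~k) forces d = False.
  then (d | v | w) forces v = True.
  then (~k | q | s | ~v) forces q = True.
All clauses satisfied.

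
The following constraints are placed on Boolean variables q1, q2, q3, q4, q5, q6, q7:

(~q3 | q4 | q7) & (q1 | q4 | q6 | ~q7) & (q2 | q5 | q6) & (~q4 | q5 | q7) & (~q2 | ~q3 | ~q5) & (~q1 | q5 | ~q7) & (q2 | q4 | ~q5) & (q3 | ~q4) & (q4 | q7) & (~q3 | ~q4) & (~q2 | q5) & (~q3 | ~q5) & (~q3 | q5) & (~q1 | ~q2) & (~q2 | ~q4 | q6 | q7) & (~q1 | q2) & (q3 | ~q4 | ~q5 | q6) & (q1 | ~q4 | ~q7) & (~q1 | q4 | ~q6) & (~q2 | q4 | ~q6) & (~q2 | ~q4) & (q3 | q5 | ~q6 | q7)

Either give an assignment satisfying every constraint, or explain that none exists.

Set q1 = False.
Set q2 = False.
Try q3 = True:
  (~q3 | ~q4) forces q4 = False.
  (~q3 | q4 | q7) forces q7 = True.
  (q1 | q4 | q6 | ~q7) forces q6 = True.
  (q2 | q4 | ~q5) forces q5 = False.
  clause (~q3 | q5) is falsified — backtrack.
So q3 = False.
  then (q3 | ~q4) forces q4 = False.
  then (q4 | q7) forces q7 = True.
  then (q1 | q4 | q6 | ~q7) forces q6 = True.
  then (q2 | q4 | ~q5) forces q5 = False.
All clauses satisfied.

q1 = False, q2 = False, q3 = False, q4 = False, q5 = False, q6 = True, q7 = True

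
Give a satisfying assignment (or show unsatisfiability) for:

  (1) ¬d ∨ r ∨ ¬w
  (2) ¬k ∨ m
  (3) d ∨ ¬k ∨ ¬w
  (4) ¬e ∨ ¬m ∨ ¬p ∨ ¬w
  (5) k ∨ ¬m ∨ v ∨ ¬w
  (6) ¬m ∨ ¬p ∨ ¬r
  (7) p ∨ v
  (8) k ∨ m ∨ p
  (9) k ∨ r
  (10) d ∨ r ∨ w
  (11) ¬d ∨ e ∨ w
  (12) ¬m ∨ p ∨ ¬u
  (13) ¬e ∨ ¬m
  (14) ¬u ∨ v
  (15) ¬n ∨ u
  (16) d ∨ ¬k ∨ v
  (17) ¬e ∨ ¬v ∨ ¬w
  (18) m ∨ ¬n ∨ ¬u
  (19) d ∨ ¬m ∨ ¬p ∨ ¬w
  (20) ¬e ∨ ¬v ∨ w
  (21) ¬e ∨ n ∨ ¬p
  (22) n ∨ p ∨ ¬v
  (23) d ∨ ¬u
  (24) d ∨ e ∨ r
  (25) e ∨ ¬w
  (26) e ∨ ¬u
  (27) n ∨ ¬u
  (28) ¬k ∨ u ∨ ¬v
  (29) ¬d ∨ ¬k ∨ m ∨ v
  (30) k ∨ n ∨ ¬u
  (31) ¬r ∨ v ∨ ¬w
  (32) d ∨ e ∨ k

Case e = True:
  (¬e ∨ ¬m) forces m = False.
  (¬k ∨ m) forces k = False.
  (k ∨ m ∨ p) forces p = True.
  (k ∨ r) forces r = True.
  (¬e ∨ n ∨ ¬p) forces n = True.
  (¬n ∨ u) forces u = True.
  Clause (m ∨ ¬n ∨ ¬u) is falsified — contradiction.
Case e = False:
  (e ∨ ¬w) forces w = False.
  (¬d ∨ e ∨ w) forces d = False.
  (d ∨ r ∨ w) forces r = True.
  (d ∨ ¬u) forces u = False.
  (¬n ∨ u) forces n = False.
  (d ∨ e ∨ k) forces k = True.
  (¬k ∨ m) forces m = True.
  (¬m ∨ ¬p ∨ ¬r) forces p = False.
  (p ∨ v) forces v = True.
  Clause (n ∨ p ∨ ¬v) is falsified — contradiction.
Both cases fail, so the formula is unsatisfiable.

The formula is unsatisfiable.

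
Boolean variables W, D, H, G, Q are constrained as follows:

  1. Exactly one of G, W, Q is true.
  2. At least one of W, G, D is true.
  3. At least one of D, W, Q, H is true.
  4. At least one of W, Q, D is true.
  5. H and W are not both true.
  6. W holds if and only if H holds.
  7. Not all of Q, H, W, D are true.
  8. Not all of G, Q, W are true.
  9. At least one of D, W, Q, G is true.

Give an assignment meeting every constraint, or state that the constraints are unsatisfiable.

W = False, D = True, H = False, G = True, Q = False

  (1) {G, W, Q}: 1 true — exactly one ✓
  (2) {W, G, D}: 2 true — at least one ✓
  (3) {D, W, Q, H}: 1 true — at least one ✓
  (4) {W, Q, D}: 1 true — at least one ✓
  (5) H=F, W=F — not both ✓
  (6) W=F, H=F — same ✓
  (7) {Q, H, W, D}: 1/4 true — not all ✓
  (8) {G, Q, W}: 1/3 true — not all ✓
  (9) {D, W, Q, G}: 2 true — at least one ✓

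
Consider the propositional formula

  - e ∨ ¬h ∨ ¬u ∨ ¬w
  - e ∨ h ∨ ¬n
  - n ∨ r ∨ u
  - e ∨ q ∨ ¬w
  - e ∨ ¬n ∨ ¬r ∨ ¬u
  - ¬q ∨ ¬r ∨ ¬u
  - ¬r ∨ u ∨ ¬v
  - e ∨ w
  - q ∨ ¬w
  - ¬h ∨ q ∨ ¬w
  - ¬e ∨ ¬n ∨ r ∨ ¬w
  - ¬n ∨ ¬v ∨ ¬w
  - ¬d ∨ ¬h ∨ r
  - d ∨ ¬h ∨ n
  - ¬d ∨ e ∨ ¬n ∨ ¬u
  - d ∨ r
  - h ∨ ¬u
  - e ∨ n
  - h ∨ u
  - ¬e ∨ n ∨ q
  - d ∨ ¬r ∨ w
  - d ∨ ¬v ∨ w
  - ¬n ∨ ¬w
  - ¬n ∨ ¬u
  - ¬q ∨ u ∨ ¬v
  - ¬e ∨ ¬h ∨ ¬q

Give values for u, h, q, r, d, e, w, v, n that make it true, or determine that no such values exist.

u: False, h: True, q: False, r: True, d: True, e: True, w: False, v: False, n: True

Set u = False.
  then (h ∨ u) forces h = True.
Try q = True:
  (¬q ∨ u ∨ ¬v) forces v = False.
  (¬e ∨ ¬h ∨ ¬q) forces e = False.
  (e ∨ w) forces w = True.
  (e ∨ n) forces n = True.
  clause (¬n ∨ ¬w) is falsified — backtrack.
So q = False.
  then (q ∨ ¬w) forces w = False.
  then (e ∨ w) forces e = True.
  then (¬e ∨ n ∨ q) forces n = True.
Set r = True.
  then (¬r ∨ u ∨ ¬v) forces v = False.
  then (d ∨ ¬r ∨ w) forces d = True.
All clauses satisfied.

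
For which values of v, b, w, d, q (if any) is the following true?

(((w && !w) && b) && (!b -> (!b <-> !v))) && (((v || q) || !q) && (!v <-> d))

No satisfying assignment exists.

Case w = True: the conjunct !w is False.
Case w = False: the conjunct w is False.
Both cases fail — unsatisfiable.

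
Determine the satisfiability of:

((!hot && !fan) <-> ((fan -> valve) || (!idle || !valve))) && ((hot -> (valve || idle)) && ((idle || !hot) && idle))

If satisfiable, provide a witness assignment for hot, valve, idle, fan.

hot = False; valve = False; idle = True; fan = False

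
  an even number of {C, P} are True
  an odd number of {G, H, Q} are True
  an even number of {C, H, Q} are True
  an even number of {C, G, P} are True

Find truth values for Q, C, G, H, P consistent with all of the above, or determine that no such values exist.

Q = False, C = True, G = False, H = True, P = True

{C, P}: 2 true → even ✓
{G, H, Q}: 1 true → odd ✓
{C, H, Q}: 2 true → even ✓
{C, G, P}: 2 true → even ✓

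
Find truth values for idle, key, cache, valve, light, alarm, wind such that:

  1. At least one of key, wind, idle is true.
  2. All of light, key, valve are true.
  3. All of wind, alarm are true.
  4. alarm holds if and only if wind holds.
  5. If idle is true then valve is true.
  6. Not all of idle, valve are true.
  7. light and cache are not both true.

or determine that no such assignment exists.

idle: False; key: True; cache: False; valve: True; light: True; alarm: True; wind: True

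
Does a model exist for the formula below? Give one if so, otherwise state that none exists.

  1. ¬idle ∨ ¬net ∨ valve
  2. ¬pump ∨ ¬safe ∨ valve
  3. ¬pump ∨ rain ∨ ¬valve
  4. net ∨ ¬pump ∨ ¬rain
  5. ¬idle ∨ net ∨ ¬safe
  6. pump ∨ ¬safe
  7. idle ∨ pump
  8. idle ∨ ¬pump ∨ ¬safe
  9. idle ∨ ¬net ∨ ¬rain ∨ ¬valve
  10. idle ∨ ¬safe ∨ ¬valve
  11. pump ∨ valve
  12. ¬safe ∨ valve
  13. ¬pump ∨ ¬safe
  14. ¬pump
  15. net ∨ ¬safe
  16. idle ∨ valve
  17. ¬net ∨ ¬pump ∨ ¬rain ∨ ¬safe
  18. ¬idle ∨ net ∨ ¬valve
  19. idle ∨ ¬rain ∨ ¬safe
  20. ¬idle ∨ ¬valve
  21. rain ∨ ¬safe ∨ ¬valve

The formula is unsatisfiable.

Case pump = True:
  Clause (¬pump) is falsified — contradiction.
Case pump = False:
  (pump ∨ ¬safe) forces safe = False.
  (idle ∨ pump) forces idle = True.
  (pump ∨ valve) forces valve = True.
  Clause (¬idle ∨ ¬valve) is falsified — contradiction.
Both cases fail, so the formula is unsatisfiable.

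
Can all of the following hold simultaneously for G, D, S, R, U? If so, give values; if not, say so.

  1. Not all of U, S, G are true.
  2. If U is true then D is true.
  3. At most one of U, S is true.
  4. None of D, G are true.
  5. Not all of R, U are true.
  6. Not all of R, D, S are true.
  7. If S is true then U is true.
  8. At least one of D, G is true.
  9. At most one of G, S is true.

UNSATISFIABLE

Case G = True:
  Constraint (4) is violated (G=T) — contradiction.
Case G = False:
  (4) forces D = False.
  Constraint (8) is violated (D=F, G=F) — contradiction.
Both cases fail — unsatisfiable.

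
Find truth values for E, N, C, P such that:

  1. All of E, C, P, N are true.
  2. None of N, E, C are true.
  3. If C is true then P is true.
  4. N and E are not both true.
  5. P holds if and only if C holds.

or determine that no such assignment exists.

No satisfying assignment exists.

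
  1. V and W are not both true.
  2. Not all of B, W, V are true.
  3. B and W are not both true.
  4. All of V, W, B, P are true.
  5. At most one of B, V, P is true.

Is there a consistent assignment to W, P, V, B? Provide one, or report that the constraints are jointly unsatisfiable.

Unsatisfiable — no assignment works.

Case P = True:
  (4) forces V = True.
  Constraint (5) is violated (V=T, P=T) — contradiction.
Case P = False:
  Constraint (4) is violated (P=F) — contradiction.
Both cases fail — unsatisfiable.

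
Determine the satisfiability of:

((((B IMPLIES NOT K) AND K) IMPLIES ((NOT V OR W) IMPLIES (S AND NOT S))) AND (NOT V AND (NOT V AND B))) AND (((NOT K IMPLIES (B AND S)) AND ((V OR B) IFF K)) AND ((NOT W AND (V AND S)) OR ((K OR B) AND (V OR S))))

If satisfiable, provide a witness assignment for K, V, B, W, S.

K = True; V = False; B = True; W = True; S = True

  (((B IMPLIES NOT K) AND K) IMPLIES ((NOT V OR W) IMPLIES (S AND NOT S))) AND (NOT V AND (NOT V AND B)) = True
    ((B IMPLIES NOT K) AND K) IMPLIES ((NOT V OR W) IMPLIES (S AND NOT S)) = True
      (B IMPLIES NOT K) AND K = False
        B IMPLIES NOT K = False
          NOT K = False
      (NOT V OR W) IMPLIES (S AND NOT S) = False
        NOT V OR W = True
          NOT V = True
        S AND NOT S = False
          NOT S = False
    NOT V AND (NOT V AND B) = True
      NOT V = True
      NOT V AND B = True
        NOT V = True
  ((NOT K IMPLIES (B AND S)) AND ((V OR B) IFF K)) AND ((NOT W AND (V AND S)) OR ((K OR B) AND (V OR S))) = True
    (NOT K IMPLIES (B AND S)) AND ((V OR B) IFF K) = True
      NOT K IMPLIES (B AND S) = True
        NOT K = False
        B AND S = True
      (V OR B) IFF K = True
        V OR B = True
    (NOT W AND (V AND S)) OR ((K OR B) AND (V OR S)) = True
      NOT W AND (V AND S) = False
        NOT W = False
        V AND S = False
      (K OR B) AND (V OR S) = True
        K OR B = True
        V OR S = True
Both conjuncts True, so the formula holds.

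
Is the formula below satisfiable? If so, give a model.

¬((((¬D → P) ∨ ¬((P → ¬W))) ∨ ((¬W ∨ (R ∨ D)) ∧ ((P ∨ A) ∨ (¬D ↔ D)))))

R=F; P=F; W=T; D=F; A=T

  ¬((((¬D → P) ∨ ¬((P → ¬W))) ∨ ((¬W ∨ (R ∨ D)) ∧ ((P ∨ A) ∨ (¬D ↔ D))))) = True
    ((¬D → P) ∨ ¬((P → ¬W))) ∨ ((¬W ∨ (R ∨ D)) ∧ ((P ∨ A) ∨ (¬D ↔ D))) = False
      (¬D → P) ∨ ¬((P → ¬W)) = False
        ¬D → P = False
          ¬D = True
        ¬((P → ¬W)) = False
          P → ¬W = True
            ¬W = False
      (¬W ∨ (R ∨ D)) ∧ ((P ∨ A) ∨ (¬D ↔ D)) = False
        ¬W ∨ (R ∨ D) = False
          ¬W = False
          R ∨ D = False
        (P ∨ A) ∨ (¬D ↔ D) = True
          P ∨ A = True
          ¬D ↔ D = False
            ¬D = True
The formula evaluates to True.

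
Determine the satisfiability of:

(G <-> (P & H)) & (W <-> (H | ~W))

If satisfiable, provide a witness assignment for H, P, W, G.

H = True; P = True; W = True; G = True

  G <-> (P & H) = True
    P & H = True
  W <-> (H | ~W) = True
    H | ~W = True
      ~W = False
Both conjuncts True, so the formula holds.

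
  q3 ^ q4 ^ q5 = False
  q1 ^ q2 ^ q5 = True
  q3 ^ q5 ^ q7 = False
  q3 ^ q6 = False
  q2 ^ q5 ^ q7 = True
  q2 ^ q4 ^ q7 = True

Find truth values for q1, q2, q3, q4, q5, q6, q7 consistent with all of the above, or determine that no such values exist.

q1: True, q2: True, q3: False, q4: True, q5: True, q6: False, q7: True

q3 ^ q4 ^ q5 = F ^ T ^ T = False ✓
q1 ^ q2 ^ q5 = T ^ T ^ T = True ✓
q3 ^ q5 ^ q7 = F ^ T ^ T = False ✓
q3 ^ q6 = F ^ F = False ✓
q2 ^ q5 ^ q7 = T ^ T ^ T = True ✓
q2 ^ q4 ^ q7 = T ^ T ^ T = True ✓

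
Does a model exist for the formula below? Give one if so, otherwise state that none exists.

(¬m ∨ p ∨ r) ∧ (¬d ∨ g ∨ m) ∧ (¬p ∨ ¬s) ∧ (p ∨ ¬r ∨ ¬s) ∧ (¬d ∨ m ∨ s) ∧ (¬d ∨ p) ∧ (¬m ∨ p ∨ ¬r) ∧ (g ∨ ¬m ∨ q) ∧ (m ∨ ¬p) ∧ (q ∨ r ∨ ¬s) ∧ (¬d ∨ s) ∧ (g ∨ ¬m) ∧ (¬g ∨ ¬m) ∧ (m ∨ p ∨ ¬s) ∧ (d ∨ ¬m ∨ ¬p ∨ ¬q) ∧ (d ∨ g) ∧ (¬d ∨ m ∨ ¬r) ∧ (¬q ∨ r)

Set g = True.
  then (¬g ∨ ¬m) forces m = False.
  then (m ∨ ¬p) forces p = False.
  then (m ∨ p ∨ ¬s) forces s = False.
  then (¬d ∨ m ∨ s) forces d = False.
Set r = True.
Set q = True.
All clauses satisfied.

g: True, p: False, r: True, s: False, q: True, d: False, m: False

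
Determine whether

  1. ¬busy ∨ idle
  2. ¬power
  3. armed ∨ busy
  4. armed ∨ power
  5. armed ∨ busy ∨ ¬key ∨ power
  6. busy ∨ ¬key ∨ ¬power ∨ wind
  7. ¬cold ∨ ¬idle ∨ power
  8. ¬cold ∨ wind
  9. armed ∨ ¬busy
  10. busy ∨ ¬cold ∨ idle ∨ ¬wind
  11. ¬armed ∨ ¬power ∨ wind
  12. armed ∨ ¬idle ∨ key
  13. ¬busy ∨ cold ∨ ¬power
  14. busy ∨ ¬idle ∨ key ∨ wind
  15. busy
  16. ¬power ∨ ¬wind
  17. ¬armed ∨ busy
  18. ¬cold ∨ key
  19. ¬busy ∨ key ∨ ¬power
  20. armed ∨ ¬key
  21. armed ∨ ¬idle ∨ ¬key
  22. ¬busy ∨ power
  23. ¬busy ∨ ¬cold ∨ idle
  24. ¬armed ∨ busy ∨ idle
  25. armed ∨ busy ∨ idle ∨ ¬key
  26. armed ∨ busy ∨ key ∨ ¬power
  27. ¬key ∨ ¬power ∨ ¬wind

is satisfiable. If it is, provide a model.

Case busy = True:
  (¬busy ∨ idle) forces idle = True.
  (¬power) forces power = False.
  Clause (¬busy ∨ power) is falsified — contradiction.
Case busy = False:
  Clause (busy) is falsified — contradiction.
Both cases fail, so the formula is unsatisfiable.

UNSATISFIABLE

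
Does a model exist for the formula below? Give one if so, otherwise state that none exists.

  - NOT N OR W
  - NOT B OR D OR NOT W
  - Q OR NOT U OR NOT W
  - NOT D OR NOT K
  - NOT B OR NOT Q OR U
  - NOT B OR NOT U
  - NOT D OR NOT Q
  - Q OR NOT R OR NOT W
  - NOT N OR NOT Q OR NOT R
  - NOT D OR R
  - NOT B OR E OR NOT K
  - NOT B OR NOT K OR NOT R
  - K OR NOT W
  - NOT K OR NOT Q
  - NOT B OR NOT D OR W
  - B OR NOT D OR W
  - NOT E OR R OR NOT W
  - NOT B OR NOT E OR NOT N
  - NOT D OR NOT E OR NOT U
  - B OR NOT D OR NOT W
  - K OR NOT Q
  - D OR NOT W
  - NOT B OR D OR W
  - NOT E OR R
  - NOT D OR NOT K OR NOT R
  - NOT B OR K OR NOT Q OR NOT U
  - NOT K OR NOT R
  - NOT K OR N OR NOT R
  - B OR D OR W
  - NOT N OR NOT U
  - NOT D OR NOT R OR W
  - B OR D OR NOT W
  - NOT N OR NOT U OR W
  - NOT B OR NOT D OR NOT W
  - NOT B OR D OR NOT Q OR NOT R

No satisfying assignment exists.

Case D = True:
  (NOT D OR NOT K) forces K = False.
  (NOT D OR NOT Q) forces Q = False.
  (NOT D OR R) forces R = True.
  (Q OR NOT R OR NOT W) forces W = False.
  Clause (NOT D OR NOT R OR W) is falsified — contradiction.
Case D = False:
  (D OR NOT W) forces W = False.
  (NOT N OR W) forces N = False.
  (NOT B OR D OR W) forces B = False.
  Clause (B OR D OR W) is falsified — contradiction.
Both cases fail, so the formula is unsatisfiable.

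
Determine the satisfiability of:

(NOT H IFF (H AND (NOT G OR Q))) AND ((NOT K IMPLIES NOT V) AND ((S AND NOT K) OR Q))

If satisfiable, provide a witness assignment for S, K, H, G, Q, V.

S: True, K: False, H: True, G: True, Q: False, V: False

  NOT H IFF (H AND (NOT G OR Q)) = True
    NOT H = False
    H AND (NOT G OR Q) = False
      NOT G OR Q = False
        NOT G = False
  (NOT K IMPLIES NOT V) AND ((S AND NOT K) OR Q) = True
    NOT K IMPLIES NOT V = True
      NOT K = True
      NOT V = True
    (S AND NOT K) OR Q = True
      S AND NOT K = True
        NOT K = True
Both conjuncts True, so the formula holds.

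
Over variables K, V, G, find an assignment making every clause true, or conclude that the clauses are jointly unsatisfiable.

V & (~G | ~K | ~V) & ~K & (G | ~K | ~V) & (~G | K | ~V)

Unit clause (V) forces V = True.
Unit clause (~K) forces K = False.
In (~G | K | ~V) only ~G is left, so G = False.
Check each clause:
  (V): V holds.
  (~G | ~K | ~V): ~G holds.
  (~K): ~K holds.
  (G | ~K | ~V): ~K holds.
  (~G | K | ~V): ~G holds.
All clauses satisfied.

K = False, V = True, G = False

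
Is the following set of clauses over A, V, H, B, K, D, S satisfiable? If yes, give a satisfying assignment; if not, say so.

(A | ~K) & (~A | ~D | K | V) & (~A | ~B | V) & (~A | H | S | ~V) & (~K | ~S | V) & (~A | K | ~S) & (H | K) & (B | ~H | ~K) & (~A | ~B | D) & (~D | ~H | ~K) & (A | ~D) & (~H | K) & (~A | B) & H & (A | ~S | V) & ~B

Unsatisfiable — no assignment works.

Case A = True:
  (~A | B) forces B = True.
  Clause (~B) is falsified — contradiction.
Case A = False:
  (A | ~K) forces K = False.
  (H | K) forces H = True.
  Clause (~H | K) is falsified — contradiction.
Both cases fail, so the formula is unsatisfiable.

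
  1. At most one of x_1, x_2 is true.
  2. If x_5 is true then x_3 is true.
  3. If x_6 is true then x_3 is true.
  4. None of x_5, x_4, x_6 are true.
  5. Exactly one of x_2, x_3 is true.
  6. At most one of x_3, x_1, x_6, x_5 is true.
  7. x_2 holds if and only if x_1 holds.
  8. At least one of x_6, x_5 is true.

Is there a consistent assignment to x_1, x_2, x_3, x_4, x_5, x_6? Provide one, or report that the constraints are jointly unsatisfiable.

Unsatisfiable — no assignment works.

Case x_6 = True:
  Constraint (4) is violated (x_6=T) — contradiction.
Case x_6 = False:
  (4) forces x_5 = False.
  Constraint (8) is violated (x_6=F, x_5=F) — contradiction.
Both cases fail — unsatisfiable.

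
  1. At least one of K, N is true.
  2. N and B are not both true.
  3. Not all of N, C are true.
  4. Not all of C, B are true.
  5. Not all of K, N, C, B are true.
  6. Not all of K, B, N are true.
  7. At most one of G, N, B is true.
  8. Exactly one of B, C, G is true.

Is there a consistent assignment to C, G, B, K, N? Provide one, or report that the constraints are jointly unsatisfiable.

C: True; G: False; B: False; K: True; N: False

  (1) {K, N}: 1 true — at least one ✓
  (2) N=F, B=F — not both ✓
  (3) {N, C}: 1/2 true — not all ✓
  (4) {C, B}: 1/2 true — not all ✓
  (5) {K, N, C, B}: 2/4 true — not all ✓
  (6) {K, B, N}: 1/3 true — not all ✓
  (7) {G, N, B}: 0 true — at most one ✓
  (8) {B, C, G}: 1 true — exactly one ✓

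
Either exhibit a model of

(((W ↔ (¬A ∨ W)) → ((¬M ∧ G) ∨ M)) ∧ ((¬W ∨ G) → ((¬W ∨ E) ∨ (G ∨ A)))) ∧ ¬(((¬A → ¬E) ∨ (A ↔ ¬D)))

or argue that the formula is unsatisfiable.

W: True, A: False, G: False, E: True, M: True, D: False

  ((W ↔ (¬A ∨ W)) → ((¬M ∧ G) ∨ M)) ∧ ((¬W ∨ G) → ((¬W ∨ E) ∨ (G ∨ A))) = True
    (W ↔ (¬A ∨ W)) → ((¬M ∧ G) ∨ M) = True
      W ↔ (¬A ∨ W) = True
        ¬A ∨ W = True
          ¬A = True
      (¬M ∧ G) ∨ M = True
        ¬M ∧ G = False
          ¬M = False
    (¬W ∨ G) → ((¬W ∨ E) ∨ (G ∨ A)) = True
      ¬W ∨ G = False
        ¬W = False
      (¬W ∨ E) ∨ (G ∨ A) = True
        ¬W ∨ E = True
          ¬W = False
        G ∨ A = False
  ¬(((¬A → ¬E) ∨ (A ↔ ¬D))) = True
    (¬A → ¬E) ∨ (A ↔ ¬D) = False
      ¬A → ¬E = False
        ¬A = True
        ¬E = False
      A ↔ ¬D = False
        ¬D = True
Both conjuncts True, so the formula holds.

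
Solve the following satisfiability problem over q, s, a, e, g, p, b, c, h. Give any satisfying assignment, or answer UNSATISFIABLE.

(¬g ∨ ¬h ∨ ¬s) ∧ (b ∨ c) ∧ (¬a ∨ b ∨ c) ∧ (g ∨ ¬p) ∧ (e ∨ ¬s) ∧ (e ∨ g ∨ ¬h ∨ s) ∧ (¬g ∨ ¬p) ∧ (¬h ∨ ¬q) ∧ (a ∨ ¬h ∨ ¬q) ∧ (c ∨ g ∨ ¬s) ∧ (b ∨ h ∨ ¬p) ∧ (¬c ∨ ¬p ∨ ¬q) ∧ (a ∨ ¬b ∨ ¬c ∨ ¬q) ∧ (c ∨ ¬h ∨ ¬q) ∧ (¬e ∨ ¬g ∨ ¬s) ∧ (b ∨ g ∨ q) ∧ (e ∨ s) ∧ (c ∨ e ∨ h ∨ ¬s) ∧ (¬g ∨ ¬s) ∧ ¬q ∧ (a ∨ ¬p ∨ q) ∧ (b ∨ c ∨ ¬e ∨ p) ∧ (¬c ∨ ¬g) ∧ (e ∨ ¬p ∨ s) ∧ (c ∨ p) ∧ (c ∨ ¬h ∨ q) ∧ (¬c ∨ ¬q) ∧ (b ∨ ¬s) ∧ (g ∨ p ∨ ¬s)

q: False, s: False, a: True, e: True, g: False, p: False, b: True, c: True, h: True

Unit clause (¬q) forces q = False.
Set s = False.
  then (e ∨ s) forces e = True.
Set a = True.
Try g = True:
  (¬g ∨ ¬p) forces p = False.
  (¬c ∨ ¬g) forces c = False.
  clause (c ∨ p) is falsified — backtrack.
So g = False.
  then (g ∨ ¬p) forces p = False.
  then (b ∨ g ∨ q) forces b = True.
  then (c ∨ p) forces c = True.
Set h = True.
All clauses satisfied.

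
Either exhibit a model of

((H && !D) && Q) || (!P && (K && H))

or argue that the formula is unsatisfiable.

H: True; P: False; K: True; D: False; Q: False

  ((H && !D) && Q) || (!P && (K && H)) = True
    (H && !D) && Q = False
      H && !D = True
        !D = True
    !P && (K && H) = True
      !P = True
      K && H = True
The formula evaluates to True.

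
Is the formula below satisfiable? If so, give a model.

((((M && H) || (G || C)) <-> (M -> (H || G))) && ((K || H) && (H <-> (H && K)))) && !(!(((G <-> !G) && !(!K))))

UNSATISFIABLE

The conjunct !(!(((G <-> !G) && !(!K)))) is unsatisfiable on its own:
  K=F, G=F: evaluates to False.
  K=F, G=T: evaluates to False.
  K=T, G=F: evaluates to False.
  K=T, G=T: evaluates to False.
So the whole conjunction is unsatisfiable.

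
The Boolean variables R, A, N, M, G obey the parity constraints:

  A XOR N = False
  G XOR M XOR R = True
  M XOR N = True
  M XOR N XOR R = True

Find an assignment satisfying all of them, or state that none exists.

R=F, A=F, N=F, M=T, G=F

A XOR N = F XOR F = False ✓
G XOR M XOR R = F XOR T XOR F = True ✓
M XOR N = T XOR F = True ✓
M XOR N XOR R = T XOR F XOR F = True ✓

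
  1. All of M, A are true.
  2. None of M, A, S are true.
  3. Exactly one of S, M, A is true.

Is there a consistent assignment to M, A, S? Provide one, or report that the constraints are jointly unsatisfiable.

Case M = True:
  Constraint (2) is violated (M=T) — contradiction.
Case M = False:
  Constraint (1) is violated (M=F) — contradiction.
Both cases fail — unsatisfiable.

The formula is unsatisfiable.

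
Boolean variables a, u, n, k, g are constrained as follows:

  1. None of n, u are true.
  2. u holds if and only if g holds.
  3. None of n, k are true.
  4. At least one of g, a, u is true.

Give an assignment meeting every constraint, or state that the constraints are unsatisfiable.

a = True; u = False; n = False; k = False; g = False

  (1) {n, u}: 0 true — none ✓
  (2) u=F, g=F — same ✓
  (3) {n, k}: 0 true — none ✓
  (4) {g, a, u}: 1 true — at least one ✓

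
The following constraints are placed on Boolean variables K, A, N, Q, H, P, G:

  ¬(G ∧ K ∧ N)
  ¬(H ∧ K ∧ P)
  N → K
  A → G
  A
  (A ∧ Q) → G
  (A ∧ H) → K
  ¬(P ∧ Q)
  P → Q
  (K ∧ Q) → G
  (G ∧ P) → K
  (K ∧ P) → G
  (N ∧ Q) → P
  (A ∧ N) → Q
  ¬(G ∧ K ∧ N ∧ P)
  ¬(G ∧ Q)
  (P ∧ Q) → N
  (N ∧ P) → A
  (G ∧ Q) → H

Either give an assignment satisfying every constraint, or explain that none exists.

Unit clause (A) forces A = True.
In (¬A ∨ G) only G is left, so G = True.
In (¬G ∨ ¬Q) only ¬Q is left, so Q = False.
In (¬P ∨ Q) only ¬P is left, so P = False.
In (¬A ∨ ¬N ∨ Q) only ¬N is left, so N = False.
Set K = True.
Set H = False.
All clauses satisfied.

K = True, A = True, N = False, Q = False, H = False, P = False, G = True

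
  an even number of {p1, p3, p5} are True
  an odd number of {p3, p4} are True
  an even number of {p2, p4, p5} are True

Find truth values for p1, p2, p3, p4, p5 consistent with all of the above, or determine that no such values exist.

p1=T; p2=F; p3=T; p4=F; p5=F

{p1, p3, p5}: 2 true → even ✓
{p3, p4}: 1 true → odd ✓
{p2, p4, p5}: 0 true → even ✓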